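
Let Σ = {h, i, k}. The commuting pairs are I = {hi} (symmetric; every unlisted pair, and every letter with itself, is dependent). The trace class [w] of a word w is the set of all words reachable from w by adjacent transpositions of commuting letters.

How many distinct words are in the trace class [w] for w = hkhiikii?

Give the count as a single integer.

piece 0:h — minimal
piece 1:k rests on {0:h}
piece 2:h rests on {1:k}
piece 3:i rests on {1:k}
piece 4:i rests on {3:i}
piece 5:k rests on {2:h, 4:i}
piece 6:i rests on {5:k}
piece 7:i rests on {6:i}
minimal pieces: {0:h}
ways to finish when only these pieces remain (= sum over removing one remaining piece with nothing left below it):
  1 left: {7}→1
  2 left: {6,7}→1
  3 left: {5,6,7}→1
  4 left: {2,5,6,7}→1  {4,5,6,7}→1
  5 left: {2,4,5,6,7}→2  {3,4,5,6,7}→1
  6 left: {2,3,4,5,6,7}→3
  placing 0:h first → 3 extensions

3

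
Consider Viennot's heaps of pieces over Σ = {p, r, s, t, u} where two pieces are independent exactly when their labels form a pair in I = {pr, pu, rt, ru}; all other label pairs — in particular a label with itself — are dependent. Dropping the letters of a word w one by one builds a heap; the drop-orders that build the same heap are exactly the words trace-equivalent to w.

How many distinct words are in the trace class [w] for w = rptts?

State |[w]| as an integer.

4

#0=r has no predecessor
#1=p has no predecessor
#2=t depends on [1:p]
#3=t depends on [2:t]
#4=s depends on [0:r, 3:t]
sources: [0:r, 1:p]
N(rest) = Σ N(rest − s) over sources s of rest; N(one piece) = 1:
  size 1 → [4]=1
  size 2 → [0,4]=1  [3,4]=1
  size 3 → [0,3,4]=2  [2,3,4]=1
  first=0(r) contributes 1
  first=1(p) contributes 3
|[w]| = 4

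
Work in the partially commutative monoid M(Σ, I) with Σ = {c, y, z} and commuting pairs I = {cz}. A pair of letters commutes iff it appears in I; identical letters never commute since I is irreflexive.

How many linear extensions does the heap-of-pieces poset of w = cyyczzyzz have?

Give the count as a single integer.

3

piece 0:c — minimal
piece 1:y rests on {0:c}
piece 2:y rests on {1:y}
piece 3:c rests on {2:y}
piece 4:z rests on {2:y}
piece 5:z rests on {4:z}
piece 6:y rests on {3:c, 5:z}
piece 7:z rests on {6:y}
piece 8:z rests on {7:z}
minimal pieces: {0:c}
ways to finish when only these pieces remain (= sum over removing one remaining piece with nothing left below it):
  1 left: {8}→1
  2 left: {7,8}→1
  3 left: {6,7,8}→1
  4 left: {3,6,7,8}→1  {5,6,7,8}→1
  5 left: {3,5,6,7,8}→2  {4,5,6,7,8}→1
  6 left: {3,4,5,6,7,8}→3
  7 left: {2,3,4,5,6,7,8}→3
  placing 0:c first → 3 extensions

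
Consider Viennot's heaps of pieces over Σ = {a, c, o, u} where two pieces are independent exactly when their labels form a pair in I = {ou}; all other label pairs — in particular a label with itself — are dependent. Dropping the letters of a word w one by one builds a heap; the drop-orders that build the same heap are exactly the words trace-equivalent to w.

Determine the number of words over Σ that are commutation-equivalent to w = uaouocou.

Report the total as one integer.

6

piece 0:u — minimal
piece 1:a rests on {0:u}
piece 2:o rests on {1:a}
piece 3:u rests on {1:a}
piece 4:o rests on {2:o}
piece 5:c rests on {3:u, 4:o}
piece 6:o rests on {5:c}
piece 7:u rests on {5:c}
minimal pieces: {0:u}
ways to finish when only these pieces remain (= sum over removing one remaining piece with nothing left below it):
  1 left: {6}→1  {7}→1
  2 left: {6,7}→2
  3 left: {5,6,7}→2
  4 left: {3,5,6,7}→2  {4,5,6,7}→2
  5 left: {2,4,5,6,7}→2  {3,4,5,6,7}→4
  6 left: {2,3,4,5,6,7}→6
  placing 0:u first → 6 extensions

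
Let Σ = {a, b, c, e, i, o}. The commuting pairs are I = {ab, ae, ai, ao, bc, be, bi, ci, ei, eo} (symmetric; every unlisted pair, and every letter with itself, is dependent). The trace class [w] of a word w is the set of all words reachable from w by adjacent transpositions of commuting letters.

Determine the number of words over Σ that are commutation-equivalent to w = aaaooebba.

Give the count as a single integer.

0(a) covers ∅
1(a) covers 0:a
2(a) covers 1:a
3(o) covers ∅
4(o) covers 3:o
5(e) covers ∅
6(b) covers 4:o
7(b) covers 6:b
8(a) covers 2:a
floor of heap: 0:a, 3:o, 5:e
completions by unplaced set U, small U first (add the entries for U minus each lowest piece of U):
  |U|=1: {5}:1  {7}:1  {8}:1
  |U|=2: {2,8}:1  {5,7}:2  {5,8}:2  {6,7}:1  {7,8}:2
  |U|=3: {1,2,8}:1  {2,5,8}:3  {2,7,8}:3  {4,6,7}:1  {5,6,7}:3  {5,7,8}:6  {6,7,8}:3
  |U|=4: {0,1,2,8}:1  {1,2,5,8}:4  {1,2,7,8}:4  {2,5,7,8}:12  {2,6,7,8}:6  {3,4,6,7}:1  {4,5,6,7}:4  {4,6,7,8}:4  {5,6,7,8}:12
  |U|=5: {0,1,2,5,8}:5  {0,1,2,7,8}:5  {1,2,5,7,8}:20  {1,2,6,7,8}:10  {2,4,6,7,8}:10  {2,5,6,7,8}:30  {3,4,5,6,7}:5  {3,4,6,7,8}:5  {4,5,6,7,8}:20
  |U|=6: {0,1,2,5,7,8}:30  {0,1,2,6,7,8}:15  {1,2,4,6,7,8}:20  {1,2,5,6,7,8}:60  {2,3,4,6,7,8}:15  {2,4,5,6,7,8}:60  {3,4,5,6,7,8}:30
  |U|=7: {0,1,2,4,6,7,8}:35  {0,1,2,5,6,7,8}:105  {1,2,3,4,6,7,8}:35  {1,2,4,5,6,7,8}:140  {2,3,4,5,6,7,8}:105
  start at 0(a): 280
  start at 3(o): 280
  start at 5(e): 70
sum over floor = 630

630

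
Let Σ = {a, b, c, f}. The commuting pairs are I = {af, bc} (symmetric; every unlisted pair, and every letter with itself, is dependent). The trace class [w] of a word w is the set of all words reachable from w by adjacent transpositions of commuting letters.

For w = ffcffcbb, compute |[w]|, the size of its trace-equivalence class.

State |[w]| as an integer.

piece 0:f — minimal
piece 1:f rests on {0:f}
piece 2:c rests on {1:f}
piece 3:f rests on {2:c}
piece 4:f rests on {3:f}
piece 5:c rests on {4:f}
piece 6:b rests on {4:f}
piece 7:b rests on {6:b}
minimal pieces: {0:f}
ways to finish when only these pieces remain (= sum over removing one remaining piece with nothing left below it):
  1 left: {5}→1  {7}→1
  2 left: {5,7}→2  {6,7}→1
  3 left: {5,6,7}→3
  4 left: {4,5,6,7}→3
  5 left: {3,4,5,6,7}→3
  6 left: {2,3,4,5,6,7}→3
  placing 0:f first → 3 extensions

3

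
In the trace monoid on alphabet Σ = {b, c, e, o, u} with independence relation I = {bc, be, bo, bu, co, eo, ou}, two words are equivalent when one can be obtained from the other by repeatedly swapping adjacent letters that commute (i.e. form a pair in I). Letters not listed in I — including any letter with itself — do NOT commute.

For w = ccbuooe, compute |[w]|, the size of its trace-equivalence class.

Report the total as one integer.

105

0(c) covers ∅
1(c) covers 0:c
2(b) covers ∅
3(u) covers 1:c
4(o) covers ∅
5(o) covers 4:o
6(e) covers 3:u
floor of heap: 0:c, 2:b, 4:o
completions by unplaced set U, small U first (add the entries for U minus each lowest piece of U):
  |U|=1: {2}:1  {5}:1  {6}:1
  |U|=2: {2,5}:2  {2,6}:2  {3,6}:1  {4,5}:1  {5,6}:2
  |U|=3: {1,3,6}:1  {2,3,6}:3  {2,4,5}:3  {2,5,6}:6  {3,5,6}:3  {4,5,6}:3
  |U|=4: {0,1,3,6}:1  {1,2,3,6}:4  {1,3,5,6}:4  {2,3,5,6}:12  {2,4,5,6}:12  {3,4,5,6}:6
  |U|=5: {0,1,2,3,6}:5  {0,1,3,5,6}:5  {1,2,3,5,6}:20  {1,3,4,5,6}:10  {2,3,4,5,6}:30
  start at 0(c): 60
  start at 2(b): 15
  start at 4(o): 30
sum over floor = 105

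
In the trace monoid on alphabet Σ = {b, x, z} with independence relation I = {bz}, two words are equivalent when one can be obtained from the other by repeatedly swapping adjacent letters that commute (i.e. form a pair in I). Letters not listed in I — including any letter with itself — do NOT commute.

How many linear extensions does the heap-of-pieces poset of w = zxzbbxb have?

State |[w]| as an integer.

3

0(z) covers ∅
1(x) covers 0:z
2(z) covers 1:x
3(b) covers 1:x
4(b) covers 3:b
5(x) covers 2:z, 4:b
6(b) covers 5:x
floor of heap: 0:z
completions by unplaced set U, small U first (add the entries for U minus each lowest piece of U):
  |U|=1: {6}:1
  |U|=2: {5,6}:1
  |U|=3: {2,5,6}:1  {4,5,6}:1
  |U|=4: {2,4,5,6}:2  {3,4,5,6}:1
  |U|=5: {2,3,4,5,6}:3
  start at 0(z): 3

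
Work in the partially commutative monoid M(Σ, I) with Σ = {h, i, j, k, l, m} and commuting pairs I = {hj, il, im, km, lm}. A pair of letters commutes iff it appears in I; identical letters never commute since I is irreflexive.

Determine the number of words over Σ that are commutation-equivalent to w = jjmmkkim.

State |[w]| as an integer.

20

piece 0:j — minimal
piece 1:j rests on {0:j}
piece 2:m rests on {1:j}
piece 3:m rests on {2:m}
piece 4:k rests on {1:j}
piece 5:k rests on {4:k}
piece 6:i rests on {5:k}
piece 7:m rests on {3:m}
minimal pieces: {0:j}
ways to finish when only these pieces remain (= sum over removing one remaining piece with nothing left below it):
  1 left: {6}→1  {7}→1
  2 left: {3,7}→1  {5,6}→1  {6,7}→2
  3 left: {2,3,7}→1  {3,6,7}→3  {4,5,6}→1  {5,6,7}→3
  4 left: {2,3,6,7}→4  {3,5,6,7}→6  {4,5,6,7}→4
  5 left: {2,3,5,6,7}→10  {3,4,5,6,7}→10
  6 left: {2,3,4,5,6,7}→20
  placing 0:j first → 20 extensions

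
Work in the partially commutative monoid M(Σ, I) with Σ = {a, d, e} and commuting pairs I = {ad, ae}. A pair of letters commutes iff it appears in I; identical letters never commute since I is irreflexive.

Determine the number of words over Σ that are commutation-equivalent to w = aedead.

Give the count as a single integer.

#0=a has no predecessor
#1=e has no predecessor
#2=d depends on [1:e]
#3=e depends on [2:d]
#4=a depends on [0:a]
#5=d depends on [3:e]
sources: [0:a, 1:e]
N(rest) = Σ N(rest − s) over sources s of rest; N(one piece) = 1:
  size 1 → [4]=1  [5]=1
  size 2 → [0,4]=1  [3,5]=1  [4,5]=2
  size 3 → [0,4,5]=3  [2,3,5]=1  [3,4,5]=3
  size 4 → [0,3,4,5]=6  [1,2,3,5]=1  [2,3,4,5]=4
  first=0(a) contributes 5
  first=1(e) contributes 10
|[w]| = 15

15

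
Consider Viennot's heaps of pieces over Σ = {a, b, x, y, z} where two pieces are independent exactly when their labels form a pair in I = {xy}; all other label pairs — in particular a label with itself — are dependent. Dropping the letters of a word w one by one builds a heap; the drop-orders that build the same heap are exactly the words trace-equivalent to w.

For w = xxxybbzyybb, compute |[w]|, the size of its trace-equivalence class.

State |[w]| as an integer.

drop 0:x onto floor
drop 1:x onto {0:x}
drop 2:x onto {1:x}
drop 3:y onto floor
drop 4:b onto {2:x, 3:y}
drop 5:b onto {4:b}
drop 6:z onto {5:b}
drop 7:y onto {6:z}
drop 8:y onto {7:y}
drop 9:b onto {8:y}
drop 10:b onto {9:b}
ground layer = {0:x, 3:y}
drop-orders for the pieces not yet dropped (sum over which currently-grounded one goes next):
  1 to go: {10} 1
  2 to go: {9,10} 1
  3 to go: {8,9,10} 1
  4 to go: {7,8,9,10} 1
  5 to go: {6,7,8,9,10} 1
  6 to go: {5,6,7,8,9,10} 1
  7 to go: {4,5,6,7,8,9,10} 1
  8 to go: {2,4,5,6,7,8,9,10} 1  {3,4,5,6,7,8,9,10} 1
  9 to go: {1,2,4,5,6,7,8,9,10} 1  {2,3,4,5,6,7,8,9,10} 2
  if 0:x drops first: 3 orders
  if 3:y drops first: 1 orders
heap linearizations: 4

4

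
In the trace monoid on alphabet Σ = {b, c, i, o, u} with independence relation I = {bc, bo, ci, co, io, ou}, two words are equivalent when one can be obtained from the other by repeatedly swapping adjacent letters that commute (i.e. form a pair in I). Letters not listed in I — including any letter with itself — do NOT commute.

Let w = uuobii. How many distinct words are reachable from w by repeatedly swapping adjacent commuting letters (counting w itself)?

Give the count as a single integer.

drop 0:u onto floor
drop 1:u onto {0:u}
drop 2:o onto floor
drop 3:b onto {1:u}
drop 4:i onto {3:b}
drop 5:i onto {4:i}
ground layer = {0:u, 2:o}
drop-orders for the pieces not yet dropped (sum over which currently-grounded one goes next):
  1 to go: {2} 1  {5} 1
  2 to go: {2,5} 2  {4,5} 1
  3 to go: {2,4,5} 3  {3,4,5} 1
  4 to go: {1,3,4,5} 1  {2,3,4,5} 4
  if 0:u drops first: 5 orders
  if 2:o drops first: 1 orders
heap linearizations: 6

6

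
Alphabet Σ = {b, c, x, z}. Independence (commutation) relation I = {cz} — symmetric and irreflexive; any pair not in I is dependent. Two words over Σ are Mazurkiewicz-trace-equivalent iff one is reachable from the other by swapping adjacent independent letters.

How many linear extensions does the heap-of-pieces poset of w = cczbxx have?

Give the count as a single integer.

3

#0=c has no predecessor
#1=c depends on [0:c]
#2=z has no predecessor
#3=b depends on [1:c, 2:z]
#4=x depends on [3:b]
#5=x depends on [4:x]
sources: [0:c, 2:z]
N(rest) = Σ N(rest − s) over sources s of rest; N(one piece) = 1:
  size 1 → [5]=1
  size 2 → [4,5]=1
  size 3 → [3,4,5]=1
  size 4 → [1,3,4,5]=1  [2,3,4,5]=1
  first=0(c) contributes 2
  first=2(z) contributes 1
|[w]| = 3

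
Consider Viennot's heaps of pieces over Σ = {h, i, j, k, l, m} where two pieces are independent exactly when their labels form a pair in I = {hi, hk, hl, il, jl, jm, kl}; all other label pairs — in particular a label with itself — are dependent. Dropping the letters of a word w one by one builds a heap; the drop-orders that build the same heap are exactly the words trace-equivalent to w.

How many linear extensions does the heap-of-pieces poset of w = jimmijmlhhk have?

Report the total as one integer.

drop 0:j onto floor
drop 1:i onto {0:j}
drop 2:m onto {1:i}
drop 3:m onto {2:m}
drop 4:i onto {3:m}
drop 5:j onto {4:i}
drop 6:m onto {4:i}
drop 7:l onto {6:m}
drop 8:h onto {5:j, 6:m}
drop 9:h onto {8:h}
drop 10:k onto {5:j, 6:m}
ground layer = {0:j}
drop-orders for the pieces not yet dropped (sum over which currently-grounded one goes next):
  1 to go: {7} 1  {9} 1  {10} 1
  2 to go: {7,9} 2  {7,10} 2  {8,9} 1  {9,10} 2
  3 to go: {7,8,9} 3  {7,9,10} 6  {8,9,10} 3
  4 to go: {5,8,9,10} 3  {7,8,9,10} 12
  5 to go: {5,7,8,9,10} 15  {6,7,8,9,10} 12
  6 to go: {5,6,7,8,9,10} 27
  7 to go: {4,5,6,7,8,9,10} 27
  8 to go: {3,4,5,6,7,8,9,10} 27
  9 to go: {2,3,4,5,6,7,8,9,10} 27
  if 0:j drops first: 27 orders

27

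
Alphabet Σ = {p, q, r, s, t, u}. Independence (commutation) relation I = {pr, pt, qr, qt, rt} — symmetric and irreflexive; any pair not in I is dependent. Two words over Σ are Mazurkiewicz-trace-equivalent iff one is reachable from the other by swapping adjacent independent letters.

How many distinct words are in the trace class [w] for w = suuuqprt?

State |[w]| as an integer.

0(s) covers ∅
1(u) covers 0:s
2(u) covers 1:u
3(u) covers 2:u
4(q) covers 3:u
5(p) covers 4:q
6(r) covers 3:u
7(t) covers 3:u
floor of heap: 0:s
completions by unplaced set U, small U first (add the entries for U minus each lowest piece of U):
  |U|=1: {5}:1  {6}:1  {7}:1
  |U|=2: {4,5}:1  {5,6}:2  {5,7}:2  {6,7}:2
  |U|=3: {4,5,6}:3  {4,5,7}:3  {5,6,7}:6
  |U|=4: {4,5,6,7}:12
  |U|=5: {3,4,5,6,7}:12
  |U|=6: {2,3,4,5,6,7}:12
  start at 0(s): 12

12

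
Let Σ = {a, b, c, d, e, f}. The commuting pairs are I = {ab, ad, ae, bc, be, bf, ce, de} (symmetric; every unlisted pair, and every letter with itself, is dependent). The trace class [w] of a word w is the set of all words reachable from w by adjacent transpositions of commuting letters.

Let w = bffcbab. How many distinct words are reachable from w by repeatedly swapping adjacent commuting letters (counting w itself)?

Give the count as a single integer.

#0=b has no predecessor
#1=f has no predecessor
#2=f depends on [1:f]
#3=c depends on [2:f]
#4=b depends on [0:b]
#5=a depends on [3:c]
#6=b depends on [4:b]
sources: [0:b, 1:f]
N(rest) = Σ N(rest − s) over sources s of rest; N(one piece) = 1:
  size 1 → [5]=1  [6]=1
  size 2 → [3,5]=1  [4,6]=1  [5,6]=2
  size 3 → [0,4,6]=1  [2,3,5]=1  [3,5,6]=3  [4,5,6]=3
  size 4 → [0,4,5,6]=4  [1,2,3,5]=1  [2,3,5,6]=4  [3,4,5,6]=6
  size 5 → [0,3,4,5,6]=10  [1,2,3,5,6]=5  [2,3,4,5,6]=10
  first=0(b) contributes 15
  first=1(f) contributes 20
|[w]| = 35

35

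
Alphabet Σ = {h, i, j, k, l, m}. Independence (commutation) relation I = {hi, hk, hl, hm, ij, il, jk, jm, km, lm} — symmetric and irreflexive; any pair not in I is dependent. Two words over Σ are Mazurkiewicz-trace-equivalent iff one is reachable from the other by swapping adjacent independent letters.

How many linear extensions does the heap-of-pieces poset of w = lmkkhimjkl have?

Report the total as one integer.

drop 0:l onto floor
drop 1:m onto floor
drop 2:k onto {0:l}
drop 3:k onto {2:k}
drop 4:h onto floor
drop 5:i onto {1:m, 3:k}
drop 6:m onto {5:i}
drop 7:j onto {0:l, 4:h}
drop 8:k onto {5:i}
drop 9:l onto {7:j, 8:k}
ground layer = {0:l, 1:m, 4:h}
drop-orders for the pieces not yet dropped (sum over which currently-grounded one goes next):
  1 to go: {6} 1  {9} 1
  2 to go: {6,9} 2  {7,9} 1  {8,9} 1
  3 to go: {4,7,9} 1  {6,7,9} 3  {6,8,9} 3  {7,8,9} 2
  4 to go: {4,6,7,9} 4  {4,7,8,9} 3  {5,6,8,9} 3  {6,7,8,9} 8
  5 to go: {1,5,6,8,9} 3  {3,5,6,8,9} 3  {4,6,7,8,9} 15  {5,6,7,8,9} 11
  6 to go: {1,3,5,6,8,9} 6  {1,5,6,7,8,9} 14  {2,3,5,6,8,9} 3  {3,5,6,7,8,9} 14  {4,5,6,7,8,9} 26
  7 to go: {1,2,3,5,6,8,9} 9  {1,3,5,6,7,8,9} 34  {1,4,5,6,7,8,9} 40  {2,3,5,6,7,8,9} 17  {3,4,5,6,7,8,9} 40
  8 to go: {0,2,3,5,6,7,8,9} 17  {1,2,3,5,6,7,8,9} 60  {1,3,4,5,6,7,8,9} 114  {2,3,4,5,6,7,8,9} 57
  if 0:l drops first: 231 orders
  if 1:m drops first: 74 orders
  if 4:h drops first: 77 orders
heap linearizations: 382

382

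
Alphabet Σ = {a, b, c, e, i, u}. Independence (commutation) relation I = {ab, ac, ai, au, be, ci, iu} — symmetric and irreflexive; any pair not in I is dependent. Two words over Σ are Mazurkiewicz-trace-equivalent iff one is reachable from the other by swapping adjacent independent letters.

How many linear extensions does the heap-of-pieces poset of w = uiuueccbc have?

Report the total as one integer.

#0=u has no predecessor
#1=i has no predecessor
#2=u depends on [0:u]
#3=u depends on [2:u]
#4=e depends on [1:i, 3:u]
#5=c depends on [4:e]
#6=c depends on [5:c]
#7=b depends on [6:c]
#8=c depends on [7:b]
sources: [0:u, 1:i]
N(rest) = Σ N(rest − s) over sources s of rest; N(one piece) = 1:
  size 1 → [8]=1
  size 2 → [7,8]=1
  size 3 → [6,7,8]=1
  size 4 → [5,6,7,8]=1
  size 5 → [4,5,6,7,8]=1
  size 6 → [1,4,5,6,7,8]=1  [3,4,5,6,7,8]=1
  size 7 → [1,3,4,5,6,7,8]=2  [2,3,4,5,6,7,8]=1
  first=0(u) contributes 3
  first=1(i) contributes 1
|[w]| = 4

4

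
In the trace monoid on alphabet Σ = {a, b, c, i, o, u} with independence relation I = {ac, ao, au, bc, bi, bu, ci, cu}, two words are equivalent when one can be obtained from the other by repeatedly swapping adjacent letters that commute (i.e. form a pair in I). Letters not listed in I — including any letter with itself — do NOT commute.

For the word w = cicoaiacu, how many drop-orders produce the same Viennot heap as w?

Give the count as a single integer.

#0=c has no predecessor
#1=i has no predecessor
#2=c depends on [0:c]
#3=o depends on [1:i, 2:c]
#4=a depends on [1:i]
#5=i depends on [3:o, 4:a]
#6=a depends on [5:i]
#7=c depends on [3:o]
#8=u depends on [5:i]
sources: [0:c, 1:i]
N(rest) = Σ N(rest − s) over sources s of rest; N(one piece) = 1:
  size 1 → [6]=1  [7]=1  [8]=1
  size 2 → [6,7]=2  [6,8]=2  [7,8]=2
  size 3 → [5,6,8]=2  [6,7,8]=6
  size 4 → [4,5,6,8]=2  [5,6,7,8]=8
  size 5 → [3,5,6,7,8]=8  [4,5,6,7,8]=10
  size 6 → [2,3,5,6,7,8]=8  [3,4,5,6,7,8]=18
  size 7 → [0,2,3,5,6,7,8]=8  [1,3,4,5,6,7,8]=18  [2,3,4,5,6,7,8]=26
  first=0(c) contributes 44
  first=1(i) contributes 34
|[w]| = 78

78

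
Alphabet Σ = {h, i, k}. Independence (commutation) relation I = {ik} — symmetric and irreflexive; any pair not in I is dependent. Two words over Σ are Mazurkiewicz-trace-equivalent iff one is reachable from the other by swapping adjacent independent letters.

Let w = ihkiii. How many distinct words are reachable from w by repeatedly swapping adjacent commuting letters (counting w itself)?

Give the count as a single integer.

4

0(i) covers ∅
1(h) covers 0:i
2(k) covers 1:h
3(i) covers 1:h
4(i) covers 3:i
5(i) covers 4:i
floor of heap: 0:i
completions by unplaced set U, small U first (add the entries for U minus each lowest piece of U):
  |U|=1: {2}:1  {5}:1
  |U|=2: {2,5}:2  {4,5}:1
  |U|=3: {2,4,5}:3  {3,4,5}:1
  |U|=4: {2,3,4,5}:4
  start at 0(i): 4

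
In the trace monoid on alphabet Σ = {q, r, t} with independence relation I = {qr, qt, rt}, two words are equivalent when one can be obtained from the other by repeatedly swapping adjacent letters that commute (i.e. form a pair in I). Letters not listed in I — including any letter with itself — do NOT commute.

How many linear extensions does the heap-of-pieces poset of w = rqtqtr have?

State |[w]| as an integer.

90

piece 0:r — minimal
piece 1:q — minimal
piece 2:t — minimal
piece 3:q rests on {1:q}
piece 4:t rests on {2:t}
piece 5:r rests on {0:r}
minimal pieces: {0:r, 1:q, 2:t}
ways to finish when only these pieces remain (= sum over removing one remaining piece with nothing left below it):
  1 left: {3}→1  {4}→1  {5}→1
  2 left: {0,5}→1  {1,3}→1  {2,4}→1  {3,4}→2  {3,5}→2  {4,5}→2
  3 left: {0,3,5}→3  {0,4,5}→3  {1,3,4}→3  {1,3,5}→3  {2,3,4}→3  {2,4,5}→3  {3,4,5}→6
  4 left: {0,1,3,5}→6  {0,2,4,5}→6  {0,3,4,5}→12  {1,2,3,4}→6  {1,3,4,5}→12  {2,3,4,5}→12
  placing 0:r first → 30 extensions
  placing 1:q first → 30 extensions
  placing 2:t first → 30 extensions
total linear extensions = 90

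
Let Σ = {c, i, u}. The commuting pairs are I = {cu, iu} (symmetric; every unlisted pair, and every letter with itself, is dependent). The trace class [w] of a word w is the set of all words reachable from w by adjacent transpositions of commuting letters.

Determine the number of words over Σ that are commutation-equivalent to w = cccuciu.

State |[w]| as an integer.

piece 0:c — minimal
piece 1:c rests on {0:c}
piece 2:c rests on {1:c}
piece 3:u — minimal
piece 4:c rests on {2:c}
piece 5:i rests on {4:c}
piece 6:u rests on {3:u}
minimal pieces: {0:c, 3:u}
ways to finish when only these pieces remain (= sum over removing one remaining piece with nothing left below it):
  1 left: {5}→1  {6}→1
  2 left: {3,6}→1  {4,5}→1  {5,6}→2
  3 left: {2,4,5}→1  {3,5,6}→3  {4,5,6}→3
  4 left: {1,2,4,5}→1  {2,4,5,6}→4  {3,4,5,6}→6
  5 left: {0,1,2,4,5}→1  {1,2,4,5,6}→5  {2,3,4,5,6}→10
  placing 0:c first → 15 extensions
  placing 3:u first → 6 extensions
total linear extensions = 21

21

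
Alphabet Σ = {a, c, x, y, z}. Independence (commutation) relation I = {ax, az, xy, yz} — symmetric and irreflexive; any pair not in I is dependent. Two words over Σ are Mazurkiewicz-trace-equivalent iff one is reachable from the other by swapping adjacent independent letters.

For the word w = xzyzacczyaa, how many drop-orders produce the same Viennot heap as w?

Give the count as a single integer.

40

drop 0:x onto floor
drop 1:z onto {0:x}
drop 2:y onto floor
drop 3:z onto {1:z}
drop 4:a onto {2:y}
drop 5:c onto {3:z, 4:a}
drop 6:c onto {5:c}
drop 7:z onto {6:c}
drop 8:y onto {6:c}
drop 9:a onto {8:y}
drop 10:a onto {9:a}
ground layer = {0:x, 2:y}
drop-orders for the pieces not yet dropped (sum over which currently-grounded one goes next):
  1 to go: {7} 1  {10} 1
  2 to go: {7,10} 2  {9,10} 1
  3 to go: {7,9,10} 3  {8,9,10} 1
  4 to go: {7,8,9,10} 4
  5 to go: {6,7,8,9,10} 4
  6 to go: {5,6,7,8,9,10} 4
  7 to go: {3,5,6,7,8,9,10} 4  {4,5,6,7,8,9,10} 4
  8 to go: {1,3,5,6,7,8,9,10} 4  {2,4,5,6,7,8,9,10} 4  {3,4,5,6,7,8,9,10} 8
  9 to go: {0,1,3,5,6,7,8,9,10} 4  {1,3,4,5,6,7,8,9,10} 12  {2,3,4,5,6,7,8,9,10} 12
  if 0:x drops first: 24 orders
  if 2:y drops first: 16 orders
heap linearizations: 40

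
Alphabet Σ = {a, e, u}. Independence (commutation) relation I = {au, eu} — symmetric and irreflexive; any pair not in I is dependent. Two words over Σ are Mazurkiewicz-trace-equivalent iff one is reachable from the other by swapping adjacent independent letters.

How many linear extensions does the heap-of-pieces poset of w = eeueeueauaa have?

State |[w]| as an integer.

piece 0:e — minimal
piece 1:e rests on {0:e}
piece 2:u — minimal
piece 3:e rests on {1:e}
piece 4:e rests on {3:e}
piece 5:u rests on {2:u}
piece 6:e rests on {4:e}
piece 7:a rests on {6:e}
piece 8:u rests on {5:u}
piece 9:a rests on {7:a}
piece 10:a rests on {9:a}
minimal pieces: {0:e, 2:u}
ways to finish when only these pieces remain (= sum over removing one remaining piece with nothing left below it):
  1 left: {8}→1  {10}→1
  2 left: {5,8}→1  {8,10}→2  {9,10}→1
  3 left: {2,5,8}→1  {5,8,10}→3  {7,9,10}→1  {8,9,10}→3
  4 left: {2,5,8,10}→4  {5,8,9,10}→6  {6,7,9,10}→1  {7,8,9,10}→4
  5 left: {2,5,8,9,10}→10  {4,6,7,9,10}→1  {5,7,8,9,10}→10  {6,7,8,9,10}→5
  6 left: {2,5,7,8,9,10}→20  {3,4,6,7,9,10}→1  {4,6,7,8,9,10}→6  {5,6,7,8,9,10}→15
  7 left: {1,3,4,6,7,9,10}→1  {2,5,6,7,8,9,10}→35  {3,4,6,7,8,9,10}→7  {4,5,6,7,8,9,10}→21
  8 left: {0,1,3,4,6,7,9,10}→1  {1,3,4,6,7,8,9,10}→8  {2,4,5,6,7,8,9,10}→56  {3,4,5,6,7,8,9,10}→28
  9 left: {0,1,3,4,6,7,8,9,10}→9  {1,3,4,5,6,7,8,9,10}→36  {2,3,4,5,6,7,8,9,10}→84
  placing 0:e first → 120 extensions
  placing 2:u first → 45 extensions
total linear extensions = 165

165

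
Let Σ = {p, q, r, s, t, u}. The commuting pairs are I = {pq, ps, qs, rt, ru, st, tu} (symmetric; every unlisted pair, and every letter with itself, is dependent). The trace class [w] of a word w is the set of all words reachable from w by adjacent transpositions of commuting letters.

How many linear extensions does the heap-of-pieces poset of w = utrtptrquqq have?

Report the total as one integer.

#0=u has no predecessor
#1=t has no predecessor
#2=r has no predecessor
#3=t depends on [1:t]
#4=p depends on [0:u, 2:r, 3:t]
#5=t depends on [4:p]
#6=r depends on [4:p]
#7=q depends on [5:t, 6:r]
#8=u depends on [7:q]
#9=q depends on [8:u]
#10=q depends on [9:q]
sources: [0:u, 1:t, 2:r]
N(rest) = Σ N(rest − s) over sources s of rest; N(one piece) = 1:
  size 1 → [10]=1
  size 2 → [9,10]=1
  size 3 → [8,9,10]=1
  size 4 → [7,8,9,10]=1
  size 5 → [5,7,8,9,10]=1  [6,7,8,9,10]=1
  size 6 → [5,6,7,8,9,10]=2
  size 7 → [4,5,6,7,8,9,10]=2
  size 8 → [0,4,5,6,7,8,9,10]=2  [2,4,5,6,7,8,9,10]=2  [3,4,5,6,7,8,9,10]=2
  size 9 → [0,2,4,5,6,7,8,9,10]=4  [0,3,4,5,6,7,8,9,10]=4  [1,3,4,5,6,7,8,9,10]=2  [2,3,4,5,6,7,8,9,10]=4
  first=0(u) contributes 6
  first=1(t) contributes 12
  first=2(r) contributes 6
|[w]| = 24

24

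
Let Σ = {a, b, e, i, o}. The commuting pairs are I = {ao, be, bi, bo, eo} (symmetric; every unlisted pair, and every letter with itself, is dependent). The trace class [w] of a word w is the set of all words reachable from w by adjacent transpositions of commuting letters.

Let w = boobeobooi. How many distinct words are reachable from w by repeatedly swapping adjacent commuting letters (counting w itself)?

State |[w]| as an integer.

piece 0:b — minimal
piece 1:o — minimal
piece 2:o rests on {1:o}
piece 3:b rests on {0:b}
piece 4:e — minimal
piece 5:o rests on {2:o}
piece 6:b rests on {3:b}
piece 7:o rests on {5:o}
piece 8:o rests on {7:o}
piece 9:i rests on {4:e, 8:o}
minimal pieces: {0:b, 1:o, 4:e}
ways to finish when only these pieces remain (= sum over removing one remaining piece with nothing left below it):
  1 left: {6}→1  {9}→1
  2 left: {3,6}→1  {4,9}→1  {6,9}→2  {8,9}→1
  3 left: {0,3,6}→1  {3,6,9}→3  {4,6,9}→3  {4,8,9}→2  {6,8,9}→3  {7,8,9}→1
  4 left: {0,3,6,9}→4  {3,4,6,9}→6  {3,6,8,9}→6  {4,6,8,9}→8  {4,7,8,9}→3  {5,7,8,9}→1  {6,7,8,9}→4
  5 left: {0,3,4,6,9}→10  {0,3,6,8,9}→10  {2,5,7,8,9}→1  {3,4,6,8,9}→20  {3,6,7,8,9}→10  {4,5,7,8,9}→4  {4,6,7,8,9}→15  {5,6,7,8,9}→5
  6 left: {0,3,4,6,8,9}→40  {0,3,6,7,8,9}→20  {1,2,5,7,8,9}→1  {2,4,5,7,8,9}→5  {2,5,6,7,8,9}→6  {3,4,6,7,8,9}→45  {3,5,6,7,8,9}→15  {4,5,6,7,8,9}→24
  7 left: {0,3,4,6,7,8,9}→105  {0,3,5,6,7,8,9}→35  {1,2,4,5,7,8,9}→6  {1,2,5,6,7,8,9}→7  {2,3,5,6,7,8,9}→21  {2,4,5,6,7,8,9}→35  {3,4,5,6,7,8,9}→84
  8 left: {0,2,3,5,6,7,8,9}→56  {0,3,4,5,6,7,8,9}→224  {1,2,3,5,6,7,8,9}→28  {1,2,4,5,6,7,8,9}→48  {2,3,4,5,6,7,8,9}→140
  placing 0:b first → 216 extensions
  placing 1:o first → 420 extensions
  placing 4:e first → 84 extensions
total linear extensions = 720

720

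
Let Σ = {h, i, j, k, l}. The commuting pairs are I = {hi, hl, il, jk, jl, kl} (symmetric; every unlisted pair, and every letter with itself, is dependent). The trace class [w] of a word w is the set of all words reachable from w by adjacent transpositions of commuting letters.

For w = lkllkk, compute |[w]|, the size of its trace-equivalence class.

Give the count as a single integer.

20

#0=l has no predecessor
#1=k has no predecessor
#2=l depends on [0:l]
#3=l depends on [2:l]
#4=k depends on [1:k]
#5=k depends on [4:k]
sources: [0:l, 1:k]
N(rest) = Σ N(rest − s) over sources s of rest; N(one piece) = 1:
  size 1 → [3]=1  [5]=1
  size 2 → [2,3]=1  [3,5]=2  [4,5]=1
  size 3 → [0,2,3]=1  [1,4,5]=1  [2,3,5]=3  [3,4,5]=3
  size 4 → [0,2,3,5]=4  [1,3,4,5]=4  [2,3,4,5]=6
  first=0(l) contributes 10
  first=1(k) contributes 10
|[w]| = 20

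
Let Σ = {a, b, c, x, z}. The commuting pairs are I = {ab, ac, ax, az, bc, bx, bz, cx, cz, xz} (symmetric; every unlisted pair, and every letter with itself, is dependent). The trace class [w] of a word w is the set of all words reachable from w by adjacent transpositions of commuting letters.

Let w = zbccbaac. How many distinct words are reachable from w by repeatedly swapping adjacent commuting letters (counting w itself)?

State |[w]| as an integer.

#0=z has no predecessor
#1=b has no predecessor
#2=c has no predecessor
#3=c depends on [2:c]
#4=b depends on [1:b]
#5=a has no predecessor
#6=a depends on [5:a]
#7=c depends on [3:c]
sources: [0:z, 1:b, 2:c, 5:a]
N(rest) = Σ N(rest − s) over sources s of rest; N(one piece) = 1:
  size 1 → [0]=1  [4]=1  [6]=1  [7]=1
  size 2 → [0,4]=2  [0,6]=2  [0,7]=2  [1,4]=1  [3,7]=1  [4,6]=2  [4,7]=2  [5,6]=1  [6,7]=2
  size 3 → [0,1,4]=3  [0,3,7]=3  [0,4,6]=6  [0,4,7]=6  [0,5,6]=3  [0,6,7]=6  [1,4,6]=3  [1,4,7]=3  [2,3,7]=1  [3,4,7]=3  [3,6,7]=3  [4,5,6]=3  [4,6,7]=6  [5,6,7]=3
  size 4 → [0,1,4,6]=12  [0,1,4,7]=12  [0,2,3,7]=4  [0,3,4,7]=12  [0,3,6,7]=12  [0,4,5,6]=12  [0,4,6,7]=24  [0,5,6,7]=12  [1,3,4,7]=6  [1,4,5,6]=6  [1,4,6,7]=12  [2,3,4,7]=4  [2,3,6,7]=4  [3,4,6,7]=12  [3,5,6,7]=6  [4,5,6,7]=12
  size 5 → [0,1,3,4,7]=30  [0,1,4,5,6]=30  [0,1,4,6,7]=60  [0,2,3,4,7]=20  [0,2,3,6,7]=20  [0,3,4,6,7]=60  [0,3,5,6,7]=30  [0,4,5,6,7]=60  [1,2,3,4,7]=10  [1,3,4,6,7]=30  [1,4,5,6,7]=30  [2,3,4,6,7]=20  [2,3,5,6,7]=10  [3,4,5,6,7]=30
  size 6 → [0,1,2,3,4,7]=60  [0,1,3,4,6,7]=180  [0,1,4,5,6,7]=180  [0,2,3,4,6,7]=120  [0,2,3,5,6,7]=60  [0,3,4,5,6,7]=180  [1,2,3,4,6,7]=60  [1,3,4,5,6,7]=90  [2,3,4,5,6,7]=60
  first=0(z) contributes 210
  first=1(b) contributes 420
  first=2(c) contributes 630
  first=5(a) contributes 420
|[w]| = 1680

1680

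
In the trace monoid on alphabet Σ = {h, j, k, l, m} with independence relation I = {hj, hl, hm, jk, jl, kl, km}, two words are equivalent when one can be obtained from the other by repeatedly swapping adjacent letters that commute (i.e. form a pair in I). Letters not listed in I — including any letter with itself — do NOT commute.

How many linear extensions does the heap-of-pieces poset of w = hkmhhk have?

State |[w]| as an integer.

6

drop 0:h onto floor
drop 1:k onto {0:h}
drop 2:m onto floor
drop 3:h onto {1:k}
drop 4:h onto {3:h}
drop 5:k onto {4:h}
ground layer = {0:h, 2:m}
drop-orders for the pieces not yet dropped (sum over which currently-grounded one goes next):
  1 to go: {2} 1  {5} 1
  2 to go: {2,5} 2  {4,5} 1
  3 to go: {2,4,5} 3  {3,4,5} 1
  4 to go: {1,3,4,5} 1  {2,3,4,5} 4
  if 0:h drops first: 5 orders
  if 2:m drops first: 1 orders
heap linearizations: 6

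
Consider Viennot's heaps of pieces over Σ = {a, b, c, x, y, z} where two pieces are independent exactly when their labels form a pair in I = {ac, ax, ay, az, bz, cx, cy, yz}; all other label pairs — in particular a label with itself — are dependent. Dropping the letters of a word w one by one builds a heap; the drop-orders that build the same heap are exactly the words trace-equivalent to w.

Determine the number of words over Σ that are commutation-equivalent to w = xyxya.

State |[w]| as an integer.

5

drop 0:x onto floor
drop 1:y onto {0:x}
drop 2:x onto {1:y}
drop 3:y onto {2:x}
drop 4:a onto floor
ground layer = {0:x, 4:a}
drop-orders for the pieces not yet dropped (sum over which currently-grounded one goes next):
  1 to go: {3} 1  {4} 1
  2 to go: {2,3} 1  {3,4} 2
  3 to go: {1,2,3} 1  {2,3,4} 3
  if 0:x drops first: 4 orders
  if 4:a drops first: 1 orders
heap linearizations: 5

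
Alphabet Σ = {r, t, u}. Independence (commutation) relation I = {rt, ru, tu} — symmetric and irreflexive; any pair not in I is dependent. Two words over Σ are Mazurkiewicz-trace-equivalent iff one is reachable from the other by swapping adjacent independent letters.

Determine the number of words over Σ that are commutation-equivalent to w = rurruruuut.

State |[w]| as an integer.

piece 0:r — minimal
piece 1:u — minimal
piece 2:r rests on {0:r}
piece 3:r rests on {2:r}
piece 4:u rests on {1:u}
piece 5:r rests on {3:r}
piece 6:u rests on {4:u}
piece 7:u rests on {6:u}
piece 8:u rests on {7:u}
piece 9:t — minimal
minimal pieces: {0:r, 1:u, 9:t}
ways to finish when only these pieces remain (= sum over removing one remaining piece with nothing left below it):
  1 left: {5}→1  {8}→1  {9}→1
  2 left: {3,5}→1  {5,8}→2  {5,9}→2  {7,8}→1  {8,9}→2
  3 left: {2,3,5}→1  {3,5,8}→3  {3,5,9}→3  {5,7,8}→3  {5,8,9}→6  {6,7,8}→1  {7,8,9}→3
  4 left: {0,2,3,5}→1  {2,3,5,8}→4  {2,3,5,9}→4  {3,5,7,8}→6  {3,5,8,9}→12  {4,6,7,8}→1  {5,6,7,8}→4  {5,7,8,9}→12  {6,7,8,9}→4
  5 left: {0,2,3,5,8}→5  {0,2,3,5,9}→5  {1,4,6,7,8}→1  {2,3,5,7,8}→10  {2,3,5,8,9}→20  {3,5,6,7,8}→10  {3,5,7,8,9}→30  {4,5,6,7,8}→5  {4,6,7,8,9}→5  {5,6,7,8,9}→20
  6 left: {0,2,3,5,7,8}→15  {0,2,3,5,8,9}→30  {1,4,5,6,7,8}→6  {1,4,6,7,8,9}→6  {2,3,5,6,7,8}→20  {2,3,5,7,8,9}→60  {3,4,5,6,7,8}→15  {3,5,6,7,8,9}→60  {4,5,6,7,8,9}→30
  7 left: {0,2,3,5,6,7,8}→35  {0,2,3,5,7,8,9}→105  {1,3,4,5,6,7,8}→21  {1,4,5,6,7,8,9}→42  {2,3,4,5,6,7,8}→35  {2,3,5,6,7,8,9}→140  {3,4,5,6,7,8,9}→105
  8 left: {0,2,3,4,5,6,7,8}→70  {0,2,3,5,6,7,8,9}→280  {1,2,3,4,5,6,7,8}→56  {1,3,4,5,6,7,8,9}→168  {2,3,4,5,6,7,8,9}→280
  placing 0:r first → 504 extensions
  placing 1:u first → 630 extensions
  placing 9:t first → 126 extensions
total linear extensions = 1260

1260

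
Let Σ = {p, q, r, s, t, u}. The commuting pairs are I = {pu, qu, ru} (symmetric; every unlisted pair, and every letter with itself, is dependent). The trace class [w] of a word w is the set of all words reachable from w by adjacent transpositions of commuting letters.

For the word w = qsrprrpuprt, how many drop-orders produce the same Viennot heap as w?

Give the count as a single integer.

#0=q has no predecessor
#1=s depends on [0:q]
#2=r depends on [1:s]
#3=p depends on [2:r]
#4=r depends on [3:p]
#5=r depends on [4:r]
#6=p depends on [5:r]
#7=u depends on [1:s]
#8=p depends on [6:p]
#9=r depends on [8:p]
#10=t depends on [7:u, 9:r]
sources: [0:q]
N(rest) = Σ N(rest − s) over sources s of rest; N(one piece) = 1:
  size 1 → [10]=1
  size 2 → [7,10]=1  [9,10]=1
  size 3 → [7,9,10]=2  [8,9,10]=1
  size 4 → [6,8,9,10]=1  [7,8,9,10]=3
  size 5 → [5,6,8,9,10]=1  [6,7,8,9,10]=4
  size 6 → [4,5,6,8,9,10]=1  [5,6,7,8,9,10]=5
  size 7 → [3,4,5,6,8,9,10]=1  [4,5,6,7,8,9,10]=6
  size 8 → [2,3,4,5,6,8,9,10]=1  [3,4,5,6,7,8,9,10]=7
  size 9 → [2,3,4,5,6,7,8,9,10]=8
  first=0(q) contributes 8

8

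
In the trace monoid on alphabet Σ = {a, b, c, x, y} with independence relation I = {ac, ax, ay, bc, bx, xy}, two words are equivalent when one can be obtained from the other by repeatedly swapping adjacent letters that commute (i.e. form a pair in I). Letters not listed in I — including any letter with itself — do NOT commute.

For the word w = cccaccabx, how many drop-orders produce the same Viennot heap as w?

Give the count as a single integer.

#0=c has no predecessor
#1=c depends on [0:c]
#2=c depends on [1:c]
#3=a has no predecessor
#4=c depends on [2:c]
#5=c depends on [4:c]
#6=a depends on [3:a]
#7=b depends on [6:a]
#8=x depends on [5:c]
sources: [0:c, 3:a]
N(rest) = Σ N(rest − s) over sources s of rest; N(one piece) = 1:
  size 1 → [7]=1  [8]=1
  size 2 → [5,8]=1  [6,7]=1  [7,8]=2
  size 3 → [3,6,7]=1  [4,5,8]=1  [5,7,8]=3  [6,7,8]=3
  size 4 → [2,4,5,8]=1  [3,6,7,8]=4  [4,5,7,8]=4  [5,6,7,8]=6
  size 5 → [1,2,4,5,8]=1  [2,4,5,7,8]=5  [3,5,6,7,8]=10  [4,5,6,7,8]=10
  size 6 → [0,1,2,4,5,8]=1  [1,2,4,5,7,8]=6  [2,4,5,6,7,8]=15  [3,4,5,6,7,8]=20
  size 7 → [0,1,2,4,5,7,8]=7  [1,2,4,5,6,7,8]=21  [2,3,4,5,6,7,8]=35
  first=0(c) contributes 56
  first=3(a) contributes 28
|[w]| = 84

84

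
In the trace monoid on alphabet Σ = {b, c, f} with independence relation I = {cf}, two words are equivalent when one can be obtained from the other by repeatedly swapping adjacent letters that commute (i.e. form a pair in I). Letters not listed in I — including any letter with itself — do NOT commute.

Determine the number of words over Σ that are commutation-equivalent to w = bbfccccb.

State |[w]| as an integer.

0(b) covers ∅
1(b) covers 0:b
2(f) covers 1:b
3(c) covers 1:b
4(c) covers 3:c
5(c) covers 4:c
6(c) covers 5:c
7(b) covers 2:f, 6:c
floor of heap: 0:b
completions by unplaced set U, small U first (add the entries for U minus each lowest piece of U):
  |U|=1: {7}:1
  |U|=2: {2,7}:1  {6,7}:1
  |U|=3: {2,6,7}:2  {5,6,7}:1
  |U|=4: {2,5,6,7}:3  {4,5,6,7}:1
  |U|=5: {2,4,5,6,7}:4  {3,4,5,6,7}:1
  |U|=6: {2,3,4,5,6,7}:5
  start at 0(b): 5

5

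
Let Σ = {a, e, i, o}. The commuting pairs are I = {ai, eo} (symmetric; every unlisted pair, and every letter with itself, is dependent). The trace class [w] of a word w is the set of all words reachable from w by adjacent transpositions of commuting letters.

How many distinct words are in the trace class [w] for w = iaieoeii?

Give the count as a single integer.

9

piece 0:i — minimal
piece 1:a — minimal
piece 2:i rests on {0:i}
piece 3:e rests on {1:a, 2:i}
piece 4:o rests on {1:a, 2:i}
piece 5:e rests on {3:e}
piece 6:i rests on {4:o, 5:e}
piece 7:i rests on {6:i}
minimal pieces: {0:i, 1:a}
ways to finish when only these pieces remain (= sum over removing one remaining piece with nothing left below it):
  1 left: {7}→1
  2 left: {6,7}→1
  3 left: {4,6,7}→1  {5,6,7}→1
  4 left: {3,5,6,7}→1  {4,5,6,7}→2
  5 left: {3,4,5,6,7}→3
  6 left: {1,3,4,5,6,7}→3  {2,3,4,5,6,7}→3
  placing 0:i first → 6 extensions
  placing 1:a first → 3 extensions
total linear extensions = 9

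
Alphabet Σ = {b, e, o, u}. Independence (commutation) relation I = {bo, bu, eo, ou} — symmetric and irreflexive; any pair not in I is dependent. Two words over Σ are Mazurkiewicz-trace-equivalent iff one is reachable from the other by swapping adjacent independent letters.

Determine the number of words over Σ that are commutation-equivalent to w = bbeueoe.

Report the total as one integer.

7

piece 0:b — minimal
piece 1:b rests on {0:b}
piece 2:e rests on {1:b}
piece 3:u rests on {2:e}
piece 4:e rests on {3:u}
piece 5:o — minimal
piece 6:e rests on {4:e}
minimal pieces: {0:b, 5:o}
ways to finish when only these pieces remain (= sum over removing one remaining piece with nothing left below it):
  1 left: {5}→1  {6}→1
  2 left: {4,6}→1  {5,6}→2
  3 left: {3,4,6}→1  {4,5,6}→3
  4 left: {2,3,4,6}→1  {3,4,5,6}→4
  5 left: {1,2,3,4,6}→1  {2,3,4,5,6}→5
  placing 0:b first → 6 extensions
  placing 5:o first → 1 extensions
total linear extensions = 7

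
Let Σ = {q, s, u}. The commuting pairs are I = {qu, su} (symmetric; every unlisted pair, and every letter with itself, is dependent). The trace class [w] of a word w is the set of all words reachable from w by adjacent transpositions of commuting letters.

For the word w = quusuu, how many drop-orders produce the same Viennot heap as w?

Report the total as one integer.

piece 0:q — minimal
piece 1:u — minimal
piece 2:u rests on {1:u}
piece 3:s rests on {0:q}
piece 4:u rests on {2:u}
piece 5:u rests on {4:u}
minimal pieces: {0:q, 1:u}
ways to finish when only these pieces remain (= sum over removing one remaining piece with nothing left below it):
  1 left: {3}→1  {5}→1
  2 left: {0,3}→1  {3,5}→2  {4,5}→1
  3 left: {0,3,5}→3  {2,4,5}→1  {3,4,5}→3
  4 left: {0,3,4,5}→6  {1,2,4,5}→1  {2,3,4,5}→4
  placing 0:q first → 5 extensions
  placing 1:u first → 10 extensions
total linear extensions = 15

15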